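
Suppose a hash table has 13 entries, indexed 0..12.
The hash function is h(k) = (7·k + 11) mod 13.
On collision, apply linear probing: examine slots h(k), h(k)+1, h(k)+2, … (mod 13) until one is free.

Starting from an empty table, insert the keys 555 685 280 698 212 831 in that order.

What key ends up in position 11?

Insert 555: h=9, slot 9 empty → index 9.
Insert 685: h=9, slot 9 occupied → index 10.
Insert 280: h=8, slot 8 empty → index 8.
Insert 698: h=9, slots 9,10 occupied → index 11.
Insert 212: h=0, slot 0 empty → index 0.
Insert 831: h=4, slot 4 empty → index 4.
Table: [212, ∅, ∅, ∅, 831, ∅, ∅, ∅, 280, 555, 685, 698, ∅]

698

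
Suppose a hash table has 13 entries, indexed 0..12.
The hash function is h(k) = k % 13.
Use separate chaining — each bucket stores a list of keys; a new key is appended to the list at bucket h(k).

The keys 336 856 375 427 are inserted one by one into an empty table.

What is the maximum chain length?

336 → bucket 11
856 → bucket 11 (collision)
375 → bucket 11 (collision)
427 → bucket 11 (collision)
Final buckets:
0: ∅
1: ∅
2: ∅
3: ∅
4: ∅
5: ∅
6: ∅
7: ∅
8: ∅
9: ∅
10: ∅
11: 336 -> 856 -> 375 -> 427
12: ∅

4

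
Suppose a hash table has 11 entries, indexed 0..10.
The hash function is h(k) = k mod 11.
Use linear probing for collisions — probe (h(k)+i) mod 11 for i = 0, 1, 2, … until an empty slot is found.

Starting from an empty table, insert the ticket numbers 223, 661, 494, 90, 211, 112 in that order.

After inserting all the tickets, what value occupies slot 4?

Insert 223: h=3, slot 3 empty => index 3.
Insert 661: h=1, slot 1 empty => index 1.
Insert 494: h=10, slot 10 empty => index 10.
Insert 90: h=2, slot 2 empty => index 2.
Insert 211: h=2, slots 2,3 occupied => index 4.
Insert 112: h=2, slots 2,3,4 occupied => index 5.
Table: [—, 661, 90, 223, 211, 112, —, —, —, —, 494]

211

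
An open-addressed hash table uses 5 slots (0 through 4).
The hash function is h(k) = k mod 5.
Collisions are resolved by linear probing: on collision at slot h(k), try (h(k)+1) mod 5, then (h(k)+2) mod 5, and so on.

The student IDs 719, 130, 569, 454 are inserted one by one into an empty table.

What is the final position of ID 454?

2

Insert 719: h=4, slot 4 empty → index 4.
Insert 130: h=0, slot 0 empty → index 0.
Insert 569: h=4, slots 4,0 occupied → index 1.
Insert 454: h=4, slots 4,0,1 occupied → index 2.
Table: [130, 569, 454, -, 719]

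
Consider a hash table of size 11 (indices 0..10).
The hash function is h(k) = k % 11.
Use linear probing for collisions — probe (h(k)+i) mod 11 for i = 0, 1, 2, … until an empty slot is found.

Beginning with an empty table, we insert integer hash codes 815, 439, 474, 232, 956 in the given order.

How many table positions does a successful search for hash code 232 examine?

3

815 hashes to 1; slot 1 is free → place at 1.
439 hashes to 10; slot 10 is free → place at 10.
474 hashes to 1; 1 taken → place at 2.
232 hashes to 1; 1,2 taken → place at 3.
956 hashes to 10; 10 taken → place at 0.
Table: [956, 815, 474, 232, ∅, ∅, ∅, ∅, ∅, ∅, 439]
Lookup 232: h=1, probe 1,2,3 → found at 3.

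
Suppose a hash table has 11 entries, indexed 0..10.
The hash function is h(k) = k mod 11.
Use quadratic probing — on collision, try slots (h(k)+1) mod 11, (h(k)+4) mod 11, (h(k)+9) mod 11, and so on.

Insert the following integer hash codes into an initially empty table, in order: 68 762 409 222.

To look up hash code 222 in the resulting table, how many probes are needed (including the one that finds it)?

4

Insert 68: h=2, slot 2 empty → index 2.
Insert 762: h=3, slot 3 empty → index 3.
Insert 409: h=2, slots 2,3 occupied → index 6.
Insert 222: h=2, slots 2,3,6 occupied → index 0.
Table: [222, ., 68, 762, ., ., 409, ., ., ., .]
Lookup 222: h=2, probe 2,3,6,0 → found at 0.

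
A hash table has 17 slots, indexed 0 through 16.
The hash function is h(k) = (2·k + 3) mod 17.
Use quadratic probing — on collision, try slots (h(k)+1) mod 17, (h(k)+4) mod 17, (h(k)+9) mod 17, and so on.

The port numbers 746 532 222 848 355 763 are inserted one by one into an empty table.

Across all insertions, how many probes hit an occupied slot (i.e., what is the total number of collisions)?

Insert 746: h=16, slot 16 empty → index 16.
Insert 532: h=13, slot 13 empty → index 13.
Insert 222: h=5, slot 5 empty → index 5.
Insert 848: h=16, slot 16 occupied → index 0.
Insert 355: h=16, slots 16,0 occupied → index 3.
Insert 763: h=16, slots 16,0,3 occupied → index 8.
Table: [848, -, -, 355, -, 222, -, -, 763, -, -, -, -, 532, -, -, 746]

6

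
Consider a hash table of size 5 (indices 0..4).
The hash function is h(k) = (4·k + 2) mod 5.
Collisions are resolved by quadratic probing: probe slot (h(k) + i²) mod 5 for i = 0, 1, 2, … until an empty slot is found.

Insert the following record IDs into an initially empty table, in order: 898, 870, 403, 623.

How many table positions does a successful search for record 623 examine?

3

Insert 898: h=4, slot 4 empty -> index 4.
Insert 870: h=2, slot 2 empty -> index 2.
Insert 403: h=4, slot 4 occupied -> index 0.
Insert 623: h=4, slots 4,0 occupied -> index 3.
Table: [403, ., 870, 623, 898]
Lookup 623: h=4, probe 4,0,3 → found at 3.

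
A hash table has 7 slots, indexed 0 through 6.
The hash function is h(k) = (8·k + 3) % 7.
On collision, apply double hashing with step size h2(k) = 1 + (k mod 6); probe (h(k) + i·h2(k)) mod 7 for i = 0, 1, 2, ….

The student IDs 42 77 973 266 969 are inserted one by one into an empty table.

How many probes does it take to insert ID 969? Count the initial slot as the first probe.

3

42: h=3 => slot 3
77: h=3, h2=6, probe 3,2 => slot 2
973: h=3, h2=2, probe 3,5 => slot 5
266: h=3, h2=3, probe 3,6 => slot 6
969: h=6, h2=4, probe 6,3,0 => slot 0
Table: [969, -, 77, 42, -, 973, 266]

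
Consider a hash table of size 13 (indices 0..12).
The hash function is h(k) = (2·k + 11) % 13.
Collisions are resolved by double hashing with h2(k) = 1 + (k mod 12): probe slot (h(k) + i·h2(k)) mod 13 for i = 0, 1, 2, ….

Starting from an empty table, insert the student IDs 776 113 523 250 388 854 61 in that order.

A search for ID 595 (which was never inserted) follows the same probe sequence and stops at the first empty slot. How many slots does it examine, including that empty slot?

2

776 hashes to 3; slot 3 is free -> place at 3.
113 hashes to 3, h2=6; 3 taken -> place at 9.
523 hashes to 4; slot 4 is free -> place at 4.
250 hashes to 4, h2=11; 4 taken -> place at 2.
388 hashes to 7; slot 7 is free -> place at 7.
854 hashes to 3, h2=3; 3 taken -> place at 6.
61 hashes to 3, h2=2; 3 taken -> place at 5.
Table: [-, -, 250, 776, 523, 61, 854, 388, -, 113, -, -, -]
Lookup 595: h=5, h2=8, probe 5,0 → slot 0 empty, not found.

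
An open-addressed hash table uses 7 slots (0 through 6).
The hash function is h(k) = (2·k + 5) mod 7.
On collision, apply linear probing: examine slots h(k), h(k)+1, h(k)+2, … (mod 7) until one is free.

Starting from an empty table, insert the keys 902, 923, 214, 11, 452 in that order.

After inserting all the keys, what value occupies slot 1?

452

902: h=3 => slot 3
923: h=3, probe 3,4 => slot 4
214: h=6 => slot 6
11: h=6, probe 6,0 => slot 0
452: h=6, probe 6,0,1 => slot 1
Table: [11, 452, -, 902, 923, -, 214]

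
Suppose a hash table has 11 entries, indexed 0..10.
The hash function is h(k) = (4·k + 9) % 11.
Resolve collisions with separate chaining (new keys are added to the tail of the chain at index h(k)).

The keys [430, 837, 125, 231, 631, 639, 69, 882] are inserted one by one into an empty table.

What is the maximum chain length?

Insert 430: h=2, bucket 2 empty → new chain.
Insert 837: h=2, bucket 2 nonempty → append to chain.
Insert 125: h=3, bucket 3 empty → new chain.
Insert 231: h=9, bucket 9 empty → new chain.
Insert 631: h=3, bucket 3 nonempty → append to chain.
Insert 639: h=2, bucket 2 nonempty → append to chain.
Insert 69: h=10, bucket 10 empty → new chain.
Insert 882: h=6, bucket 6 empty → new chain.
Final buckets:
0: .
1: .
2: 430 -> 837 -> 639
3: 125 -> 631
4: .
5: .
6: 882
7: .
8: .
9: 231
10: 69

3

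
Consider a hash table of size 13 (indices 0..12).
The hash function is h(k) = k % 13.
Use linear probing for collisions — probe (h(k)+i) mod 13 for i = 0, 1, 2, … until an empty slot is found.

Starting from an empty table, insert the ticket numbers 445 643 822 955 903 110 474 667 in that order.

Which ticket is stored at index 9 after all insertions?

110

Insert 445: h=3, slot 3 empty => index 3.
Insert 643: h=6, slot 6 empty => index 6.
Insert 822: h=3, slot 3 occupied => index 4.
Insert 955: h=6, slot 6 occupied => index 7.
Insert 903: h=6, slots 6,7 occupied => index 8.
Insert 110: h=6, slots 6,7,8 occupied => index 9.
Insert 474: h=6, slots 6,7,8,9 occupied => index 10.
Insert 667: h=4, slot 4 occupied => index 5.
Table: [∅, ∅, ∅, 445, 822, 667, 643, 955, 903, 110, 474, ∅, ∅]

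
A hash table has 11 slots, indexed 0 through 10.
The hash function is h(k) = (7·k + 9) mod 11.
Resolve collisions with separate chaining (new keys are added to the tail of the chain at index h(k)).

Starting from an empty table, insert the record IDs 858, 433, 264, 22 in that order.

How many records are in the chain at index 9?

3

Insert 858: h=9, bucket 9 empty → new chain.
Insert 433: h=4, bucket 4 empty → new chain.
Insert 264: h=9, bucket 9 nonempty → append to chain.
Insert 22: h=9, bucket 9 nonempty → append to chain.
Final buckets:
0: —
1: —
2: —
3: —
4: 433
5: —
6: —
7: —
8: —
9: 858 -> 264 -> 22
10: —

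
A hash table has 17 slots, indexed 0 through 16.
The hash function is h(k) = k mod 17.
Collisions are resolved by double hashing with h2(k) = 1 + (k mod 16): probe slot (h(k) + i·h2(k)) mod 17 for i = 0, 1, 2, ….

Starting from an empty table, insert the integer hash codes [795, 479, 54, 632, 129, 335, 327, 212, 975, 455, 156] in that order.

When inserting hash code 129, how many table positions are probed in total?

3

795 hashes to 13; slot 13 is free -> place at 13.
479 hashes to 3; slot 3 is free -> place at 3.
54 hashes to 3, h2=7; 3 taken -> place at 10.
632 hashes to 3, h2=9; 3 taken -> place at 12.
129 hashes to 10, h2=2; 10,12 taken -> place at 14.
335 hashes to 12, h2=16; 12 taken -> place at 11.
327 hashes to 4; slot 4 is free -> place at 4.
212 hashes to 8; slot 8 is free -> place at 8.
975 hashes to 6; slot 6 is free -> place at 6.
455 hashes to 13, h2=8; 13,4,12,3,11 taken -> place at 2.
156 hashes to 3, h2=13; 3 taken -> place at 16.
Table: [—, —, 455, 479, 327, —, 975, —, 212, —, 54, 335, 632, 795, 129, —, 156]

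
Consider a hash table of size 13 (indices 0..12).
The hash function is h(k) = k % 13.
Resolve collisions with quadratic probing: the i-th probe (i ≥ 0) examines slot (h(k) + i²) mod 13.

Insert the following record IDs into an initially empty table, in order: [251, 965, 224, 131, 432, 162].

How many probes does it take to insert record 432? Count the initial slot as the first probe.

4

251: h=4 => slot 4
965: h=3 => slot 3
224: h=3, probe 3,4,7 => slot 7
131: h=1 => slot 1
432: h=3, probe 3,4,7,12 => slot 12
162: h=6 => slot 6
Table: [-, 131, -, 965, 251, -, 162, 224, -, -, -, -, 432]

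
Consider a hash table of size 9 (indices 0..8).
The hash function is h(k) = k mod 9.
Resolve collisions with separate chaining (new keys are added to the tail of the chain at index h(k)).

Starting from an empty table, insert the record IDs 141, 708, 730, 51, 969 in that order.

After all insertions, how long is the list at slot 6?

141 -> bucket 6
708 -> bucket 6 (collision)
730 -> bucket 1
51 -> bucket 6 (collision)
969 -> bucket 6 (collision)
Final buckets:
0: ∅
1: 730
2: ∅
3: ∅
4: ∅
5: ∅
6: 141 -> 708 -> 51 -> 969
7: ∅
8: ∅

4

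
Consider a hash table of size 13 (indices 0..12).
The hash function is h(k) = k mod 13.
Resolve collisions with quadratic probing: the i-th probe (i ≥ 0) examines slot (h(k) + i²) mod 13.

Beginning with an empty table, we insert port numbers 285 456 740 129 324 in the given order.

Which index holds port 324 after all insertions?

285: h=12 => slot 12
456: h=1 => slot 1
740: h=12, probe 12,0 => slot 0
129: h=12, probe 12,0,3 => slot 3
324: h=12, probe 12,0,3,8 => slot 8
Table: [740, 456, —, 129, —, —, —, —, 324, —, —, —, 285]

8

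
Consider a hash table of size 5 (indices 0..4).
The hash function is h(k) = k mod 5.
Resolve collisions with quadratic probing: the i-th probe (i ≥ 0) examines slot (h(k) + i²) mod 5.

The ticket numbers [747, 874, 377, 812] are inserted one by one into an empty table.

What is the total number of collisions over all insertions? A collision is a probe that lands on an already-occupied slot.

3

Insert 747: h=2, slot 2 empty → index 2.
Insert 874: h=4, slot 4 empty → index 4.
Insert 377: h=2, slot 2 occupied → index 3.
Insert 812: h=2, slots 2,3 occupied → index 1.
Table: [_, 812, 747, 377, 874]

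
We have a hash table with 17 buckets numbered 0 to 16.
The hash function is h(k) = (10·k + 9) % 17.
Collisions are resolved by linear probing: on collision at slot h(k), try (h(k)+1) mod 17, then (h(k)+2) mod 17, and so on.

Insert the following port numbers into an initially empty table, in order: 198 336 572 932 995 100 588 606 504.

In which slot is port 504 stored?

198: h=0 -> slot 0
336: h=3 -> slot 3
572: h=0, probe 0,1 -> slot 1
932: h=13 -> slot 13
995: h=14 -> slot 14
100: h=6 -> slot 6
588: h=7 -> slot 7
606: h=0, probe 0,1,2 -> slot 2
504: h=0, probe 0,1,2,3,4 -> slot 4
Table: [198, 572, 606, 336, 504, _, 100, 588, _, _, _, _, _, 932, 995, _, _]

4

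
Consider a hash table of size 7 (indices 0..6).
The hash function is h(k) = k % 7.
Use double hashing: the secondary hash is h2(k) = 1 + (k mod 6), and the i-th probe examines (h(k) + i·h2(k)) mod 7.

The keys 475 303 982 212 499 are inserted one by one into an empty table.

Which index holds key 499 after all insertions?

Insert 475: h=6, slot 6 empty → index 6.
Insert 303: h=2, slot 2 empty → index 2.
Insert 982: h=2, h2=5, slot 2 occupied → index 0.
Insert 212: h=2, h2=3, slot 2 occupied → index 5.
Insert 499: h=2, h2=2, slot 2 occupied → index 4.
Table: [982, ., 303, ., 499, 212, 475]

4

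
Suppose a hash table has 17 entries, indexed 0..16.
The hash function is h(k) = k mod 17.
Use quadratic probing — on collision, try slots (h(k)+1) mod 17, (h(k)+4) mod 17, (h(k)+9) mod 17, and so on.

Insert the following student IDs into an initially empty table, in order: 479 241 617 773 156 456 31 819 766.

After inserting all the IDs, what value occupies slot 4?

Insert 479: h=3, slot 3 empty → index 3.
Insert 241: h=3, slot 3 occupied → index 4.
Insert 617: h=5, slot 5 empty → index 5.
Insert 773: h=8, slot 8 empty → index 8.
Insert 156: h=3, slots 3,4 occupied → index 7.
Insert 456: h=14, slot 14 empty → index 14.
Insert 31: h=14, slot 14 occupied → index 15.
Insert 819: h=3, slots 3,4,7 occupied → index 12.
Insert 766: h=1, slot 1 empty → index 1.
Table: [., 766, ., 479, 241, 617, ., 156, 773, ., ., ., 819, ., 456, 31, .]

241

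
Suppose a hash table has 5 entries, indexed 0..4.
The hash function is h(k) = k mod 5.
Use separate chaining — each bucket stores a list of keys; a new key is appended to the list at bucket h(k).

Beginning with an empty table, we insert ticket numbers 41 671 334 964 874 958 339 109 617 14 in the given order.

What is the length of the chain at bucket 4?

41 -> bucket 1
671 -> bucket 1 (collision)
334 -> bucket 4
964 -> bucket 4 (collision)
874 -> bucket 4 (collision)
958 -> bucket 3
339 -> bucket 4 (collision)
109 -> bucket 4 (collision)
617 -> bucket 2
14 -> bucket 4 (collision)
Final buckets:
0: —
1: 41 -> 671
2: 617
3: 958
4: 334 -> 964 -> 874 -> 339 -> 109 -> 14

6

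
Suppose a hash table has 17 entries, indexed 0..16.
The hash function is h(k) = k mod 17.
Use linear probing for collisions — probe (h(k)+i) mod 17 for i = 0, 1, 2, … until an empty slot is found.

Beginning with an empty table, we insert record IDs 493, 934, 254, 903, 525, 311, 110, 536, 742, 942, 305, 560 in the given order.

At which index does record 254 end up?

1

493 hashes to 0; slot 0 is free => place at 0.
934 hashes to 16; slot 16 is free => place at 16.
254 hashes to 16; 16,0 taken => place at 1.
903 hashes to 2; slot 2 is free => place at 2.
525 hashes to 15; slot 15 is free => place at 15.
311 hashes to 5; slot 5 is free => place at 5.
110 hashes to 8; slot 8 is free => place at 8.
536 hashes to 9; slot 9 is free => place at 9.
742 hashes to 11; slot 11 is free => place at 11.
942 hashes to 7; slot 7 is free => place at 7.
305 hashes to 16; 16,0,1,2 taken => place at 3.
560 hashes to 16; 16,0,1,2,3 taken => place at 4.
Table: [493, 254, 903, 305, 560, 311, ., 942, 110, 536, ., 742, ., ., ., 525, 934]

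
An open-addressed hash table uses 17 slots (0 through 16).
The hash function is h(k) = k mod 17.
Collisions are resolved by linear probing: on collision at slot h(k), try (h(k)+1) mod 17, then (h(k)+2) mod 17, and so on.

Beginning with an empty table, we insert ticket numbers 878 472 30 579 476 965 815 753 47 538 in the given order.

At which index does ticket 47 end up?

878 hashes to 11; slot 11 is free → place at 11.
472 hashes to 13; slot 13 is free → place at 13.
30 hashes to 13; 13 taken → place at 14.
579 hashes to 1; slot 1 is free → place at 1.
476 hashes to 0; slot 0 is free → place at 0.
965 hashes to 13; 13,14 taken → place at 15.
815 hashes to 16; slot 16 is free → place at 16.
753 hashes to 5; slot 5 is free → place at 5.
47 hashes to 13; 13,14,15,16,0,1 taken → place at 2.
538 hashes to 11; 11 taken → place at 12.
Table: [476, 579, 47, ∅, ∅, 753, ∅, ∅, ∅, ∅, ∅, 878, 538, 472, 30, 965, 815]

2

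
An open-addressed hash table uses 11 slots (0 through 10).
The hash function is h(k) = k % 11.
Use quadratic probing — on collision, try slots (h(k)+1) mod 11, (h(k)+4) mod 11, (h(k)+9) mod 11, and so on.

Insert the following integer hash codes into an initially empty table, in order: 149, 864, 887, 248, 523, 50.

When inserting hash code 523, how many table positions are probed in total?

149: h=6 => slot 6
864: h=6, probe 6,7 => slot 7
887: h=7, probe 7,8 => slot 8
248: h=6, probe 6,7,10 => slot 10
523: h=6, probe 6,7,10,4 => slot 4
50: h=6, probe 6,7,10,4,0 => slot 0
Table: [50, ., ., ., 523, ., 149, 864, 887, ., 248]

4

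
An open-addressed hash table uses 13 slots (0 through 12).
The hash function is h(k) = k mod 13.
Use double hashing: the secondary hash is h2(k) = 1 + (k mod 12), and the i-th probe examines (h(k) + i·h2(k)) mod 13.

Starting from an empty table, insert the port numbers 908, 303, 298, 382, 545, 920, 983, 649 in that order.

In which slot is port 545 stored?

908 hashes to 11; slot 11 is free -> place at 11.
303 hashes to 4; slot 4 is free -> place at 4.
298 hashes to 12; slot 12 is free -> place at 12.
382 hashes to 5; slot 5 is free -> place at 5.
545 hashes to 12, h2=6; 12,5,11,4 taken -> place at 10.
920 hashes to 10, h2=9; 10 taken -> place at 6.
983 hashes to 8; slot 8 is free -> place at 8.
649 hashes to 12, h2=2; 12 taken -> place at 1.
Table: [., 649, ., ., 303, 382, 920, ., 983, ., 545, 908, 298]

10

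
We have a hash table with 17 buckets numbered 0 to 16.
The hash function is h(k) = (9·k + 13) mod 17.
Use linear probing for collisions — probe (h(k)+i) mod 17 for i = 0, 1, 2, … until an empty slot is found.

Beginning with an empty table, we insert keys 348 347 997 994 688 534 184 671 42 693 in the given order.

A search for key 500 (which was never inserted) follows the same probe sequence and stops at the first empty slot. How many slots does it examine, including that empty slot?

348 hashes to 0; slot 0 is free -> place at 0.
347 hashes to 8; slot 8 is free -> place at 8.
997 hashes to 10; slot 10 is free -> place at 10.
994 hashes to 0; 0 taken -> place at 1.
688 hashes to 0; 0,1 taken -> place at 2.
534 hashes to 8; 8 taken -> place at 9.
184 hashes to 3; slot 3 is free -> place at 3.
671 hashes to 0; 0,1,2,3 taken -> place at 4.
42 hashes to 0; 0,1,2,3,4 taken -> place at 5.
693 hashes to 11; slot 11 is free -> place at 11.
Table: [348, 994, 688, 184, 671, 42, ., ., 347, 534, 997, 693, ., ., ., ., .]
Lookup 500: h=8, probe 8,9,10,11,12 → slot 12 empty, not found.

5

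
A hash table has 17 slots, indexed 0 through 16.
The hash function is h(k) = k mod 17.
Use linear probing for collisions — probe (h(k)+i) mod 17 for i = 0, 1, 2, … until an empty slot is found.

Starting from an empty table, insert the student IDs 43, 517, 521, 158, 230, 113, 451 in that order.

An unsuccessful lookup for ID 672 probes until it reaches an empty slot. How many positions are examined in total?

6

43: h=9 -> slot 9
517: h=7 -> slot 7
521: h=11 -> slot 11
158: h=5 -> slot 5
230: h=9, probe 9,10 -> slot 10
113: h=11, probe 11,12 -> slot 12
451: h=9, probe 9,10,11,12,13 -> slot 13
Table: [_, _, _, _, _, 158, _, 517, _, 43, 230, 521, 113, 451, _, _, _]
Lookup 672: h=9, probe 9,10,11,12,13,14 → slot 14 empty, not found.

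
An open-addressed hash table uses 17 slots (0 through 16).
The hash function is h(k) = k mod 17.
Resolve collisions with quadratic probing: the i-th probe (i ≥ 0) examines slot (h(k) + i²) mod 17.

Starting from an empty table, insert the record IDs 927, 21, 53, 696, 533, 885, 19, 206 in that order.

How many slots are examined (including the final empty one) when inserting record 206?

4

Insert 927: h=9, slot 9 empty → index 9.
Insert 21: h=4, slot 4 empty → index 4.
Insert 53: h=2, slot 2 empty → index 2.
Insert 696: h=16, slot 16 empty → index 16.
Insert 533: h=6, slot 6 empty → index 6.
Insert 885: h=1, slot 1 empty → index 1.
Insert 19: h=2, slot 2 occupied → index 3.
Insert 206: h=2, slots 2,3,6 occupied → index 11.
Table: [—, 885, 53, 19, 21, —, 533, —, —, 927, —, 206, —, —, —, —, 696]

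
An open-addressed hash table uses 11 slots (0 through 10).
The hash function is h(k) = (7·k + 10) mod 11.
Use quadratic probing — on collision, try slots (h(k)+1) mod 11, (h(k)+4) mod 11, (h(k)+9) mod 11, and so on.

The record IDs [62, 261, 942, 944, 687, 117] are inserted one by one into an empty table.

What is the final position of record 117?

62 hashes to 4; slot 4 is free -> place at 4.
261 hashes to 0; slot 0 is free -> place at 0.
942 hashes to 4; 4 taken -> place at 5.
944 hashes to 7; slot 7 is free -> place at 7.
687 hashes to 1; slot 1 is free -> place at 1.
117 hashes to 4; 4,5 taken -> place at 8.
Table: [261, 687, —, —, 62, 942, —, 944, 117, —, —]

8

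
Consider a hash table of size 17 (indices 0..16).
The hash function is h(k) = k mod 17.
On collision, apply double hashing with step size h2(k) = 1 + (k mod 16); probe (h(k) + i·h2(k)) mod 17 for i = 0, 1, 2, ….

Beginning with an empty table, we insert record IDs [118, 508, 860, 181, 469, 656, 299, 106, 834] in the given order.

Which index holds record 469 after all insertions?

118 hashes to 16; slot 16 is free => place at 16.
508 hashes to 15; slot 15 is free => place at 15.
860 hashes to 10; slot 10 is free => place at 10.
181 hashes to 11; slot 11 is free => place at 11.
469 hashes to 10, h2=6; 10,16 taken => place at 5.
656 hashes to 10, h2=1; 10,11 taken => place at 12.
299 hashes to 10, h2=12; 10,5 taken => place at 0.
106 hashes to 4; slot 4 is free => place at 4.
834 hashes to 1; slot 1 is free => place at 1.
Table: [299, 834, —, —, 106, 469, —, —, —, —, 860, 181, 656, —, —, 508, 118]

5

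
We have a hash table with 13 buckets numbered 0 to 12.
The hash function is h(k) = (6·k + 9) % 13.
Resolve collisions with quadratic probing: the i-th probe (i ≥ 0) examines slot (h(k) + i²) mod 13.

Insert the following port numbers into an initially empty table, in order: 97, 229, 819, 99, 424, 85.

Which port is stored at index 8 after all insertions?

97: h=6 -> slot 6
229: h=5 -> slot 5
819: h=9 -> slot 9
99: h=5, probe 5,6,9,1 -> slot 1
424: h=5, probe 5,6,9,1,8 -> slot 8
85: h=12 -> slot 12
Table: [_, 99, _, _, _, 229, 97, _, 424, 819, _, _, 85]

424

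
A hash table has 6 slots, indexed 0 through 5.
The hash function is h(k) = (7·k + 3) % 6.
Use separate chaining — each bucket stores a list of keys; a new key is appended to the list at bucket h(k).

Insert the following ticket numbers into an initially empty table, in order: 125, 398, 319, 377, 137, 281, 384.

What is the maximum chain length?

125 → bucket 2
398 → bucket 5
319 → bucket 4
377 → bucket 2 (collision)
137 → bucket 2 (collision)
281 → bucket 2 (collision)
384 → bucket 3
Final buckets:
0: ∅
1: ∅
2: 125 -> 377 -> 137 -> 281
3: 384
4: 319
5: 398

4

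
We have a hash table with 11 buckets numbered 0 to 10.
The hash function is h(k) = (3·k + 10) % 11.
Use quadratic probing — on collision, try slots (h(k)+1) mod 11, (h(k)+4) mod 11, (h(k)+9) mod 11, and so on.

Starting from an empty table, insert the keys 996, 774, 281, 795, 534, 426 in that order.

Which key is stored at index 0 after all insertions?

996: h=6 → slot 6
774: h=0 → slot 0
281: h=6, probe 6,7 → slot 7
795: h=8 → slot 8
534: h=6, probe 6,7,10 → slot 10
426: h=1 → slot 1
Table: [774, 426, ∅, ∅, ∅, ∅, 996, 281, 795, ∅, 534]

774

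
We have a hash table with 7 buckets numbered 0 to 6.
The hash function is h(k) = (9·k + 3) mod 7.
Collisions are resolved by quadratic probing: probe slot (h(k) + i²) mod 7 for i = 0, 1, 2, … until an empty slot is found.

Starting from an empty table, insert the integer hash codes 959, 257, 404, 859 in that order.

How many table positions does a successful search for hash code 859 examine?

4

959: h=3 → slot 3
257: h=6 → slot 6
404: h=6, probe 6,0 → slot 0
859: h=6, probe 6,0,3,1 → slot 1
Table: [404, 859, -, 959, -, -, 257]
Lookup 859: h=6, probe 6,0,3,1 → found at 1.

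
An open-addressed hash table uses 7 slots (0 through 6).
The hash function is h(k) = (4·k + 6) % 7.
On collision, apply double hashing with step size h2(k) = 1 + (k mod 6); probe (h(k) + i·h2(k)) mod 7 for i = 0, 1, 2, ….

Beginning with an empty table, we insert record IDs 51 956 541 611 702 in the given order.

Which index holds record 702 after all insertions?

51: h=0 → slot 0
956: h=1 → slot 1
541: h=0, h2=2, probe 0,2 → slot 2
611: h=0, h2=6, probe 0,6 → slot 6
702: h=0, h2=1, probe 0,1,2,3 → slot 3
Table: [51, 956, 541, 702, —, —, 611]

3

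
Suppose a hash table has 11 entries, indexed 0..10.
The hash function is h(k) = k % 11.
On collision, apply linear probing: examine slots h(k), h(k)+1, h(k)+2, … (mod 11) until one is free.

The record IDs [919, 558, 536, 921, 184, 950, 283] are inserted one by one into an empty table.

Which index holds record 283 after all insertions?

Insert 919: h=6, slot 6 empty -> index 6.
Insert 558: h=8, slot 8 empty -> index 8.
Insert 536: h=8, slot 8 occupied -> index 9.
Insert 921: h=8, slots 8,9 occupied -> index 10.
Insert 184: h=8, slots 8,9,10 occupied -> index 0.
Insert 950: h=4, slot 4 empty -> index 4.
Insert 283: h=8, slots 8,9,10,0 occupied -> index 1.
Table: [184, 283, ., ., 950, ., 919, ., 558, 536, 921]

1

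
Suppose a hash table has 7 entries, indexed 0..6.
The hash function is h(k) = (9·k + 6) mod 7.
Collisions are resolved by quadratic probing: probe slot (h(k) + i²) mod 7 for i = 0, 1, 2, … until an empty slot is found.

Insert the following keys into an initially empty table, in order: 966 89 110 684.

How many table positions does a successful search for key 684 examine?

4

966: h=6 => slot 6
89: h=2 => slot 2
110: h=2, probe 2,3 => slot 3
684: h=2, probe 2,3,6,4 => slot 4
Table: [_, _, 89, 110, 684, _, 966]
Lookup 684: h=2, probe 2,3,6,4 → found at 4.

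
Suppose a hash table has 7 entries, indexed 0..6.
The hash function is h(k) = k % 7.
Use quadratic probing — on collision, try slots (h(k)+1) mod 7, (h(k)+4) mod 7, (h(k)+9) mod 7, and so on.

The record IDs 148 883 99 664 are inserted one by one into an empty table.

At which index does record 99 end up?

5

Insert 148: h=1, slot 1 empty → index 1.
Insert 883: h=1, slot 1 occupied → index 2.
Insert 99: h=1, slots 1,2 occupied → index 5.
Insert 664: h=6, slot 6 empty → index 6.
Table: [-, 148, 883, -, -, 99, 664]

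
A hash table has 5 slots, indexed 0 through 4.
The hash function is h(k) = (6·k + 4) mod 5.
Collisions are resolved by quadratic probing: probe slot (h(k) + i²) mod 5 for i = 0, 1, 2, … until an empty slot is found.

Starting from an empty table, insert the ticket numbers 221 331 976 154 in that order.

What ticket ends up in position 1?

331

221 hashes to 0; slot 0 is free => place at 0.
331 hashes to 0; 0 taken => place at 1.
976 hashes to 0; 0,1 taken => place at 4.
154 hashes to 3; slot 3 is free => place at 3.
Table: [221, 331, ., 154, 976]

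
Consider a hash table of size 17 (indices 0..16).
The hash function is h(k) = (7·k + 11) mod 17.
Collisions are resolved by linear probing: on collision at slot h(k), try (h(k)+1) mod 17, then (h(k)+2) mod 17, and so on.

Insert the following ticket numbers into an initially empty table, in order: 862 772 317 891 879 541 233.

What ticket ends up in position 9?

Insert 862: h=10, slot 10 empty -> index 10.
Insert 772: h=9, slot 9 empty -> index 9.
Insert 317: h=3, slot 3 empty -> index 3.
Insert 891: h=9, slots 9,10 occupied -> index 11.
Insert 879: h=10, slots 10,11 occupied -> index 12.
Insert 541: h=7, slot 7 empty -> index 7.
Insert 233: h=10, slots 10,11,12 occupied -> index 13.
Table: [∅, ∅, ∅, 317, ∅, ∅, ∅, 541, ∅, 772, 862, 891, 879, 233, ∅, ∅, ∅]

772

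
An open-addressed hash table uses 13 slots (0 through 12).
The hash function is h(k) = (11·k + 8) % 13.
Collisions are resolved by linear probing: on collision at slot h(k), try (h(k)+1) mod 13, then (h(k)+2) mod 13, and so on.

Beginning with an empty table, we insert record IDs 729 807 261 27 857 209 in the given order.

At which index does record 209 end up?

Insert 729: h=6, slot 6 empty => index 6.
Insert 807: h=6, slot 6 occupied => index 7.
Insert 261: h=6, slots 6,7 occupied => index 8.
Insert 27: h=6, slots 6,7,8 occupied => index 9.
Insert 857: h=10, slot 10 empty => index 10.
Insert 209: h=6, slots 6,7,8,9,10 occupied => index 11.
Table: [-, -, -, -, -, -, 729, 807, 261, 27, 857, 209, -]

11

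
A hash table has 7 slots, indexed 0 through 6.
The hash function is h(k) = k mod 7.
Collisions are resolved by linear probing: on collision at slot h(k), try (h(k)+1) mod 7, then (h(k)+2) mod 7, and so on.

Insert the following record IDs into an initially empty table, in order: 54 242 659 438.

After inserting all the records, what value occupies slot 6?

Insert 54: h=5, slot 5 empty -> index 5.
Insert 242: h=4, slot 4 empty -> index 4.
Insert 659: h=1, slot 1 empty -> index 1.
Insert 438: h=4, slots 4,5 occupied -> index 6.
Table: [-, 659, -, -, 242, 54, 438]

438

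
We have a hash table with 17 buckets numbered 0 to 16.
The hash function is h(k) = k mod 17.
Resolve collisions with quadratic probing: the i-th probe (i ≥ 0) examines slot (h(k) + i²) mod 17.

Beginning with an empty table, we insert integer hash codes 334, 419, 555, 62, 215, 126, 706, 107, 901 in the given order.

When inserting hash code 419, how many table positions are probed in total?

2

334 hashes to 11; slot 11 is free → place at 11.
419 hashes to 11; 11 taken → place at 12.
555 hashes to 11; 11,12 taken → place at 15.
62 hashes to 11; 11,12,15 taken → place at 3.
215 hashes to 11; 11,12,15,3 taken → place at 10.
126 hashes to 7; slot 7 is free → place at 7.
706 hashes to 9; slot 9 is free → place at 9.
107 hashes to 5; slot 5 is free → place at 5.
901 hashes to 0; slot 0 is free → place at 0.
Table: [901, —, —, 62, —, 107, —, 126, —, 706, 215, 334, 419, —, —, 555, —]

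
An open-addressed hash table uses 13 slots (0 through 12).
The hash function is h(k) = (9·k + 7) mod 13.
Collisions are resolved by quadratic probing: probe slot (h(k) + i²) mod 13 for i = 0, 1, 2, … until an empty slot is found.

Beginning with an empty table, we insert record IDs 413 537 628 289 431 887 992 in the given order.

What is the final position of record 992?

Insert 413: h=6, slot 6 empty -> index 6.
Insert 537: h=4, slot 4 empty -> index 4.
Insert 628: h=4, slot 4 occupied -> index 5.
Insert 289: h=8, slot 8 empty -> index 8.
Insert 431: h=12, slot 12 empty -> index 12.
Insert 887: h=8, slot 8 occupied -> index 9.
Insert 992: h=4, slots 4,5,8 occupied -> index 0.
Table: [992, -, -, -, 537, 628, 413, -, 289, 887, -, -, 431]

0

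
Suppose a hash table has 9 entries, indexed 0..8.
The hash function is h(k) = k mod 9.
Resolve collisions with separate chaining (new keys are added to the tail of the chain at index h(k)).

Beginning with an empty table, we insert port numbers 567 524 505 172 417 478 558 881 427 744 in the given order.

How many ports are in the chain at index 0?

2

Insert 567: h=0, bucket 0 empty -> new chain.
Insert 524: h=2, bucket 2 empty -> new chain.
Insert 505: h=1, bucket 1 empty -> new chain.
Insert 172: h=1, bucket 1 nonempty -> append to chain.
Insert 417: h=3, bucket 3 empty -> new chain.
Insert 478: h=1, bucket 1 nonempty -> append to chain.
Insert 558: h=0, bucket 0 nonempty -> append to chain.
Insert 881: h=8, bucket 8 empty -> new chain.
Insert 427: h=4, bucket 4 empty -> new chain.
Insert 744: h=6, bucket 6 empty -> new chain.
Final buckets:
0: 567 -> 558
1: 505 -> 172 -> 478
2: 524
3: 417
4: 427
5: .
6: 744
7: .
8: 881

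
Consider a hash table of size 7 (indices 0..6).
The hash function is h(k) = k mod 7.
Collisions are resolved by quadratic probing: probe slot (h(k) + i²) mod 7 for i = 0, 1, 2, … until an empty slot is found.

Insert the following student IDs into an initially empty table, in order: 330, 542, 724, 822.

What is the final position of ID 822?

330: h=1 => slot 1
542: h=3 => slot 3
724: h=3, probe 3,4 => slot 4
822: h=3, probe 3,4,0 => slot 0
Table: [822, 330, ., 542, 724, ., .]

0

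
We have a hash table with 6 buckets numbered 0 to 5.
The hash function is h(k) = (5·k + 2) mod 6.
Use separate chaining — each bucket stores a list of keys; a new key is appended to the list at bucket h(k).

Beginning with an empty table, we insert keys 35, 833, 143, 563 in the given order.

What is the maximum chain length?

Insert 35: h=3, bucket 3 empty -> new chain.
Insert 833: h=3, bucket 3 nonempty -> append to chain.
Insert 143: h=3, bucket 3 nonempty -> append to chain.
Insert 563: h=3, bucket 3 nonempty -> append to chain.
Final buckets:
0: _
1: _
2: _
3: 35 -> 833 -> 143 -> 563
4: _
5: _

4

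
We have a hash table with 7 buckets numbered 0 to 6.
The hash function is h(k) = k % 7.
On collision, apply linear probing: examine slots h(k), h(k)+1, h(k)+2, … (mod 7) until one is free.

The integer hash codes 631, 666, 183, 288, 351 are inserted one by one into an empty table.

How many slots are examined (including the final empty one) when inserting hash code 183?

3

631 hashes to 1; slot 1 is free → place at 1.
666 hashes to 1; 1 taken → place at 2.
183 hashes to 1; 1,2 taken → place at 3.
288 hashes to 1; 1,2,3 taken → place at 4.
351 hashes to 1; 1,2,3,4 taken → place at 5.
Table: [—, 631, 666, 183, 288, 351, —]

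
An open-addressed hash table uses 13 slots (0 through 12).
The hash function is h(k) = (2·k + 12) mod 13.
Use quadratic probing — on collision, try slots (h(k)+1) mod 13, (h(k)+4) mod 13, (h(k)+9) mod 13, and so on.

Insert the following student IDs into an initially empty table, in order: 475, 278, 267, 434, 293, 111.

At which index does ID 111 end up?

475 hashes to 0; slot 0 is free → place at 0.
278 hashes to 9; slot 9 is free → place at 9.
267 hashes to 0; 0 taken → place at 1.
434 hashes to 9; 9 taken → place at 10.
293 hashes to 0; 0,1 taken → place at 4.
111 hashes to 0; 0,1,4,9 taken → place at 3.
Table: [475, 267, ., 111, 293, ., ., ., ., 278, 434, ., .]

3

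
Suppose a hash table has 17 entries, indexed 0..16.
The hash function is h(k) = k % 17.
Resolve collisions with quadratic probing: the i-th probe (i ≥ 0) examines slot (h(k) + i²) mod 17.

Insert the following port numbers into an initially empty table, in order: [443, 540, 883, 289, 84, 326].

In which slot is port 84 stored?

3

443: h=1 => slot 1
540: h=13 => slot 13
883: h=16 => slot 16
289: h=0 => slot 0
84: h=16, probe 16,0,3 => slot 3
326: h=3, probe 3,4 => slot 4
Table: [289, 443, _, 84, 326, _, _, _, _, _, _, _, _, 540, _, _, 883]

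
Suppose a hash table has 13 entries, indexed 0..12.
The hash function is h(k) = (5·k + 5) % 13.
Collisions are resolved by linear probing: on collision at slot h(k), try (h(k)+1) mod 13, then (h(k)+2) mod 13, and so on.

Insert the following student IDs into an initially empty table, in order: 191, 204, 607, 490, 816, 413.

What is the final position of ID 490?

191 hashes to 11; slot 11 is free -> place at 11.
204 hashes to 11; 11 taken -> place at 12.
607 hashes to 11; 11,12 taken -> place at 0.
490 hashes to 11; 11,12,0 taken -> place at 1.
816 hashes to 3; slot 3 is free -> place at 3.
413 hashes to 3; 3 taken -> place at 4.
Table: [607, 490, ∅, 816, 413, ∅, ∅, ∅, ∅, ∅, ∅, 191, 204]

1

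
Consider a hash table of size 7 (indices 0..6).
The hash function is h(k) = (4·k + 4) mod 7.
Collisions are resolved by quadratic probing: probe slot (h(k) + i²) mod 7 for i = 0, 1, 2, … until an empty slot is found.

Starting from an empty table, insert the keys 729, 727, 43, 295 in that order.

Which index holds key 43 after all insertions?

2

729: h=1 -> slot 1
727: h=0 -> slot 0
43: h=1, probe 1,2 -> slot 2
295: h=1, probe 1,2,5 -> slot 5
Table: [727, 729, 43, —, —, 295, —]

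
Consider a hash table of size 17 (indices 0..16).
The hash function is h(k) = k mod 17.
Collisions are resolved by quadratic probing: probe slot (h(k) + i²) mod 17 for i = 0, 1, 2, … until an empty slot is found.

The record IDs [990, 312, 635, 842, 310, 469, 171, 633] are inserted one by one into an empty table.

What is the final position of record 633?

8

990: h=4 => slot 4
312: h=6 => slot 6
635: h=6, probe 6,7 => slot 7
842: h=9 => slot 9
310: h=4, probe 4,5 => slot 5
469: h=10 => slot 10
171: h=1 => slot 1
633: h=4, probe 4,5,8 => slot 8
Table: [., 171, ., ., 990, 310, 312, 635, 633, 842, 469, ., ., ., ., ., .]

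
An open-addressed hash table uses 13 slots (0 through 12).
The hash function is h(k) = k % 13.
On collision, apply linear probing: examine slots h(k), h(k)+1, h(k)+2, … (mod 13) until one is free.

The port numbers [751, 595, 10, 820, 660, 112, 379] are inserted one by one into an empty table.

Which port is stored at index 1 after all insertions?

820

751 hashes to 10; slot 10 is free => place at 10.
595 hashes to 10; 10 taken => place at 11.
10 hashes to 10; 10,11 taken => place at 12.
820 hashes to 1; slot 1 is free => place at 1.
660 hashes to 10; 10,11,12 taken => place at 0.
112 hashes to 8; slot 8 is free => place at 8.
379 hashes to 2; slot 2 is free => place at 2.
Table: [660, 820, 379, ∅, ∅, ∅, ∅, ∅, 112, ∅, 751, 595, 10]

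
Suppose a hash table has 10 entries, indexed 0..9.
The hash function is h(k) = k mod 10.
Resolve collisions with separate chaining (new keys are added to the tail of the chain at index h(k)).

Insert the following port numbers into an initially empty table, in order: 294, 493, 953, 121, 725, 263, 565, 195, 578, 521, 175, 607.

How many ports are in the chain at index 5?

Insert 294: h=4, bucket 4 empty -> new chain.
Insert 493: h=3, bucket 3 empty -> new chain.
Insert 953: h=3, bucket 3 nonempty -> append to chain.
Insert 121: h=1, bucket 1 empty -> new chain.
Insert 725: h=5, bucket 5 empty -> new chain.
Insert 263: h=3, bucket 3 nonempty -> append to chain.
Insert 565: h=5, bucket 5 nonempty -> append to chain.
Insert 195: h=5, bucket 5 nonempty -> append to chain.
Insert 578: h=8, bucket 8 empty -> new chain.
Insert 521: h=1, bucket 1 nonempty -> append to chain.
Insert 175: h=5, bucket 5 nonempty -> append to chain.
Insert 607: h=7, bucket 7 empty -> new chain.
Final buckets:
0: _
1: 121 -> 521
2: _
3: 493 -> 953 -> 263
4: 294
5: 725 -> 565 -> 195 -> 175
6: _
7: 607
8: 578
9: _

4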